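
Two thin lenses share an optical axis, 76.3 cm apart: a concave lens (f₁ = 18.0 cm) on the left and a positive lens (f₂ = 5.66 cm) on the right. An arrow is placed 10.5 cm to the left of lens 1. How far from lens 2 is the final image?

Lens 1 is diverging, so f₁ = −18.0 cm.
Lens 1: 1/d_i1 = 1/f₁ − 1/d_o1 = 1/(-18.0) − 1/(10.5) = -0.1508, so d_i1 = -6.632 cm.
The intermediate image is 6.632 cm to the left of lens 1 (virtual), which is 76.3 − (-6.632) = 82.93 cm to the left of lens 2, so d_o2 = +82.93 cm.
Lens 2: 1/d_i2 = 1/f₂ − 1/d_o2 = 1/(5.66) − 1/(82.93) = 0.1646, so d_i2 = 6.07 cm.
The final image is real, 6.07 cm to the right of lens 2 (overall magnification ≈ -0.046).

6.07 cm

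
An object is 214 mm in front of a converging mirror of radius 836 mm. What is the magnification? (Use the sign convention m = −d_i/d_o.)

m = +2.05

f = R/2 = 836/2 = 418.0 mm.
1/d_i = 1/f − 1/d_o = 1/(418.0) − 1/(214) = -0.002281, so d_i = -438.5 mm.
m = −d_i/d_o = −(-438.5)/(214) = +2.05.
The image is virtual, upright and enlarged, behind the mirror.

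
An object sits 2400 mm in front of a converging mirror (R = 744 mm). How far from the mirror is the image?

440 mm

f = R/2 = 744/2 = 372.0 mm.
Mirror equation: 1/q = 1/f − 1/p = 1/(372.0) − 1/(2400) = 0.002688 − 0.0004167 = 0.002272, so q = 440 mm.
The image is real, inverted and reduced, in front of the mirror.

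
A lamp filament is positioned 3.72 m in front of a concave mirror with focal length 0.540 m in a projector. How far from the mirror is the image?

0.632 m

Mirror equation: 1/v = 1/f − 1/u = 1/(0.5400) − 1/(3.72) = 1.852 − 0.2688 = 1.583, so v = 0.632 m.
The image is real, inverted and reduced, in front of the mirror.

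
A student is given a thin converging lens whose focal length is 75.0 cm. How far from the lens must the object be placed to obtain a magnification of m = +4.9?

m = −d_i/d_o ⇒ d_i = −m·d_o.
1/f = 1/d_o + 1/d_i = 1/d_o − 1/(m·d_o) = (1 − 1/m)/d_o, so d_o = f(1 − 1/m) = (75.00)(1 − 1/(+4.9)) = 59.7 cm.

59.7 cm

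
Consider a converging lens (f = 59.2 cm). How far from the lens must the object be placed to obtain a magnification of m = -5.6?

69.8 cm

m = −d_i/d_o ⇒ d_i = −m·d_o.
1/f = 1/d_o + 1/d_i = 1/d_o − 1/(m·d_o) = (1 − 1/m)/d_o, so d_o = f(1 − 1/m) = (59.20)(1 − 1/(-5.6)) = 69.8 cm.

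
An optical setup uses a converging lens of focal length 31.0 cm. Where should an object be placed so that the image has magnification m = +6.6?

m = −d_i/d_o ⇒ d_i = −m·d_o.
1/f = 1/d_o + 1/d_i = 1/d_o − 1/(m·d_o) = (1 − 1/m)/d_o, so d_o = f(1 − 1/m) = (31.00)(1 − 1/(+6.6)) = 26.3 cm.

26.3 cm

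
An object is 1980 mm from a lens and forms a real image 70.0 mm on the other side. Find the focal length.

f = 67.6 mm (converging)

Real image ⇒ d_i = +70.0 mm.
1/f = 1/d_o + 1/d_i = 1/(1980) + 1/(70.0) = 0.01479, so f = 67.6 mm.
Since f is positive, the lens is converging.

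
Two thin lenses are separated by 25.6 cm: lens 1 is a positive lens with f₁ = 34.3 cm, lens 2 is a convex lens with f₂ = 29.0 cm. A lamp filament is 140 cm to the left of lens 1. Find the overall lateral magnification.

m = -0.193

Lens 1: 1/d_i1 = 1/(34.3) − 1/(140) = 0.02201, so d_i1 = 45.43 cm; m₁ = −d_i1/d_o1 = -0.3245.
d_o2 = 25.6 − (45.43) = -19.83 cm (virtual object).
Lens 2: 1/d_i2 = 1/(29.0) − 1/(-19.83) = 0.08491, so d_i2 = 11.78 cm; m₂ = −d_i2/d_o2 = +0.5939.
m = m₁·m₂ = (-0.3245)(+0.5939) = -0.193.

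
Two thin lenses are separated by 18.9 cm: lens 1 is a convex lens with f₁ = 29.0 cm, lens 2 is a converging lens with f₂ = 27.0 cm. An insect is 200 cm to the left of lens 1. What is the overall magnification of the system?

Lens 1: 1/d_i1 = 1/(29.0) − 1/(200) = 0.02948, so d_i1 = 33.92 cm; m₁ = −d_i1/d_o1 = -0.1696.
d_o2 = 18.9 − (33.92) = -15.02 cm (virtual object).
Lens 2: 1/d_i2 = 1/(27.0) − 1/(-15.02) = 0.1036, so d_i2 = 9.651 cm; m₂ = −d_i2/d_o2 = +0.6426.
m = m₁·m₂ = (-0.1696)(+0.6426) = -0.109.

m = -0.109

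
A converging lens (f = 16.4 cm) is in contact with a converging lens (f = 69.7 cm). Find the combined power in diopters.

P₁ = 1/f₁ = 1/(0.164 m) = +6.098 D; P₂ = 1/f₂ = 1/(0.697 m) = +1.435 D.
For thin lenses in contact, P = P₁ + P₂ = (+6.098) + (+1.435) = +7.53 D.

P = +7.53 D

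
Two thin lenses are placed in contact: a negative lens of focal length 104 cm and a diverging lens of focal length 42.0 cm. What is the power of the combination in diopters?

P = -3.34 D

P₁ = 1/f₁ = 1/(-1.04 m) = -0.9615 D; P₂ = 1/f₂ = 1/(-0.420 m) = -2.381 D.
For thin lenses in contact, P = P₁ + P₂ = (-0.9615) + (-2.381) = -3.34 D.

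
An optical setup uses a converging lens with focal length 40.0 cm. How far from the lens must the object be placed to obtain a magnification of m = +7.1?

m = −d_i/d_o ⇒ d_i = −m·d_o.
1/f = 1/d_o + 1/d_i = 1/d_o − 1/(m·d_o) = (1 − 1/m)/d_o, so d_o = f(1 − 1/m) = (40.00)(1 − 1/(+7.1)) = 34.4 cm.

34.4 cm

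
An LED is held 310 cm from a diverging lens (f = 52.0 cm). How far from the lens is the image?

44.5 cm

For a diverging lens, f = -52.0 cm.
Lens equation: 1/s_i = 1/f − 1/s_o = 1/(-52.00) − 1/(310) = -0.01923 − 0.003226 = -0.02246, so s_i = -44.5 cm.
The image is virtual, upright and reduced, on the same side as the object.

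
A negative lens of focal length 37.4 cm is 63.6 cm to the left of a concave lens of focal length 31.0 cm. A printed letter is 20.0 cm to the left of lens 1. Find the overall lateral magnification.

m = +0.188

f₁ = −37.4 cm (diverging).
Lens 1: 1/d_i1 = 1/(-37.4) − 1/(20.0) = -0.07674, so d_i1 = -13.03 cm; m₁ = −d_i1/d_o1 = +0.6515.
d_o2 = 63.6 − (-13.03) = 76.63 cm.
f₂ = −31.0 cm (diverging).
Lens 2: 1/d_i2 = 1/(-31.0) − 1/(76.63) = -0.04531, so d_i2 = -22.07 cm; m₂ = −d_i2/d_o2 = +0.2880.
m = m₁·m₂ = (+0.6515)(+0.2880) = +0.188.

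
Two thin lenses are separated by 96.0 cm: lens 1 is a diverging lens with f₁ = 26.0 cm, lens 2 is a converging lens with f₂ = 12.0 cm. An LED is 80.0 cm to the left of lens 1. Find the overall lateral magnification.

f₁ = −26.0 cm (diverging).
Lens 1: 1/d_i1 = 1/(-26.0) − 1/(80.0) = -0.05096, so d_i1 = -19.62 cm; m₁ = −d_i1/d_o1 = +0.2453.
d_o2 = 96.0 − (-19.62) = 115.6 cm.
Lens 2: 1/d_i2 = 1/(12.0) − 1/(115.6) = 0.07468, so d_i2 = 13.39 cm; m₂ = −d_i2/d_o2 = -0.1158.
m = m₁·m₂ = (+0.2453)(-0.1158) = -0.0284.

m = -0.0284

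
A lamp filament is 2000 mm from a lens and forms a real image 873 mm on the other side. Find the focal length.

Real image ⇒ d_i = +873 mm.
1/f = 1/d_o + 1/d_i = 1/(2000) + 1/(873) = 0.001645, so f = 608 mm.
Since f is positive, the lens is converging.

f = 608 mm (converging)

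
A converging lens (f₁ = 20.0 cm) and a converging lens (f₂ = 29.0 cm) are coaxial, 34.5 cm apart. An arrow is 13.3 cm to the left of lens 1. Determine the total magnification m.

Lens 1: 1/d_i1 = 1/(20.0) − 1/(13.3) = -0.02519, so d_i1 = -39.70 cm; m₁ = −d_i1/d_o1 = +2.985.
d_o2 = 34.5 − (-39.70) = 74.20 cm.
Lens 2: 1/d_i2 = 1/(29.0) − 1/(74.20) = 0.02101, so d_i2 = 47.61 cm; m₂ = −d_i2/d_o2 = -0.6416.
m = m₁·m₂ = (+2.985)(-0.6416) = -1.92.

m = -1.92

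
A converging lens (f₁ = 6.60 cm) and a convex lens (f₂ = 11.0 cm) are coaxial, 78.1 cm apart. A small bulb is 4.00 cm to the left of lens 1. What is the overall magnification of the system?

m = -0.361

Lens 1: 1/d_i1 = 1/(6.60) − 1/(4.00) = -0.09848, so d_i1 = -10.15 cm; m₁ = −d_i1/d_o1 = +2.538.
d_o2 = 78.1 − (-10.15) = 88.25 cm.
Lens 2: 1/d_i2 = 1/(11.0) − 1/(88.25) = 0.07958, so d_i2 = 12.57 cm; m₂ = −d_i2/d_o2 = -0.1424.
m = m₁·m₂ = (+2.538)(-0.1424) = -0.361.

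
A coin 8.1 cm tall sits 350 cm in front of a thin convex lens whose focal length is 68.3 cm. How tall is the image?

1/d_i = 1/f − 1/d_o = 1/(68.30) − 1/(350) = 0.01178, so d_i = 84.86 cm.
m = −d_i/d_o = -0.2425.
|h_i| = |m|·h_o = 0.2425 × 8.1 = 1.96 cm. The image is real, inverted and reduced, on the far side of the lens.

1.96 cm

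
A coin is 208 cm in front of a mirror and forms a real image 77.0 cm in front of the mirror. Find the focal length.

f = 56.2 cm (concave)

Real image ⇒ d_i = +77.0 cm.
1/f = 1/d_o + 1/d_i = 1/(208) + 1/(77.0) = 0.01779, so f = 56.2 cm.
Since f is positive, the mirror is concave.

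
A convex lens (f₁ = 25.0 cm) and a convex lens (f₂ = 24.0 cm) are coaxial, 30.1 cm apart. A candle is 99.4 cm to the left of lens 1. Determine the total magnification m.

m = -0.295

Lens 1: 1/d_i1 = 1/(25.0) − 1/(99.4) = 0.02994, so d_i1 = 33.40 cm; m₁ = −d_i1/d_o1 = -0.3360.
d_o2 = 30.1 − (33.40) = -3.300 cm (virtual object).
Lens 2: 1/d_i2 = 1/(24.0) − 1/(-3.300) = 0.3447, so d_i2 = 2.901 cm; m₂ = −d_i2/d_o2 = +0.8791.
m = m₁·m₂ = (-0.3360)(+0.8791) = -0.295.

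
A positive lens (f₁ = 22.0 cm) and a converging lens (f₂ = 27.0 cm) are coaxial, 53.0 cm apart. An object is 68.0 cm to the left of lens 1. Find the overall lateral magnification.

m = -1.98

Lens 1: 1/d_i1 = 1/(22.0) − 1/(68.0) = 0.03075, so d_i1 = 32.52 cm; m₁ = −d_i1/d_o1 = -0.4782.
d_o2 = 53.0 − (32.52) = 20.48 cm.
Lens 2: 1/d_i2 = 1/(27.0) − 1/(20.48) = -0.01179, so d_i2 = -84.81 cm; m₂ = −d_i2/d_o2 = +4.141.
m = m₁·m₂ = (-0.4782)(+4.141) = -1.98.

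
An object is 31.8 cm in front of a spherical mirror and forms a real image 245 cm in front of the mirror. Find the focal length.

f = 28.1 cm (concave)

Real image ⇒ d_i = +245 cm.
1/f = 1/d_o + 1/d_i = 1/(31.8) + 1/(245) = 0.03553, so f = 28.1 cm.
Since f is positive, the spherical mirror is concave.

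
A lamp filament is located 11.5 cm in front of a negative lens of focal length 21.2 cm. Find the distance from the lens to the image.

For a negative lens, f = -21.2 cm.
Thin-lens equation: 1/q = 1/f − 1/p = 1/(-21.20) − 1/(11.5) = -0.04717 − 0.08696 = -0.1341, so q = -7.46 cm.
The image is virtual, upright and reduced, on the same side as the object.

7.46 cm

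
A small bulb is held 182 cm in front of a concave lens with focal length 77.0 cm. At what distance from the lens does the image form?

54.1 cm

For a concave lens, f = -77.0 cm.
Lens equation: 1/v = 1/f − 1/u = 1/(-77.00) − 1/(182) = -0.01299 − 0.005495 = -0.01848, so v = -54.1 cm.
The image is virtual, upright and reduced, on the same side as the object.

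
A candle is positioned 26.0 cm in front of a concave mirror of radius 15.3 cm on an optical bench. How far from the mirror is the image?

10.8 cm

f = R/2 = 15.3/2 = 7.650 cm.
Mirror equation: 1/d_i = 1/f − 1/d_o = 1/(7.650) − 1/(26.0) = 0.1307 − 0.03846 = 0.09226, so d_i = 10.8 cm.
The image is real, inverted and reduced, in front of the mirror.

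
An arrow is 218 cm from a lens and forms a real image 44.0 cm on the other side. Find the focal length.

Real image ⇒ d_i = +44.0 cm.
1/f = 1/d_o + 1/d_i = 1/(218) + 1/(44.0) = 0.02731, so f = 36.6 cm.
Since f is positive, the lens is converging.

f = 36.6 cm (converging)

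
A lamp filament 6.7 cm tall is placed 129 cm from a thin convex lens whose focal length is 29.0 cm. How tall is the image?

1.94 cm

1/d_i = 1/f − 1/d_o = 1/(29.00) − 1/(129) = 0.02673, so d_i = 37.41 cm.
m = −d_i/d_o = -0.2900.
|h_i| = |m|·h_o = 0.2900 × 6.7 = 1.94 cm. The image is real, inverted and reduced, on the far side of the lens.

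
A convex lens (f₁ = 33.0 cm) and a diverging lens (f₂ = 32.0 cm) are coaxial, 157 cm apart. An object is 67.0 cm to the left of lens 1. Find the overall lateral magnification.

Lens 1: 1/d_i1 = 1/(33.0) − 1/(67.0) = 0.01538, so d_i1 = 65.03 cm; m₁ = −d_i1/d_o1 = -0.9706.
d_o2 = 157 − (65.03) = 91.97 cm.
f₂ = −32.0 cm (diverging).
Lens 2: 1/d_i2 = 1/(-32.0) − 1/(91.97) = -0.04212, so d_i2 = -23.74 cm; m₂ = −d_i2/d_o2 = +0.2581.
m = m₁·m₂ = (-0.9706)(+0.2581) = -0.251.

m = -0.251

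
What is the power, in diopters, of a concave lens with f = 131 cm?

P = -0.763 D

For a concave lens, f = −131 cm.
f = -131 cm = -1.31 m.
P = 1/f = 1/(-1.31 m) = -0.763 D.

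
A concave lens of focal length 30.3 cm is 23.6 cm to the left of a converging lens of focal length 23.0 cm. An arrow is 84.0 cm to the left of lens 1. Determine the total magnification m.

f₁ = −30.3 cm (diverging).
Lens 1: 1/d_i1 = 1/(-30.3) − 1/(84.0) = -0.04491, so d_i1 = -22.27 cm; m₁ = −d_i1/d_o1 = +0.2651.
d_o2 = 23.6 − (-22.27) = 45.87 cm.
Lens 2: 1/d_i2 = 1/(23.0) − 1/(45.87) = 0.02168, so d_i2 = 46.13 cm; m₂ = −d_i2/d_o2 = -1.006.
m = m₁·m₂ = (+0.2651)(-1.006) = -0.267.

m = -0.267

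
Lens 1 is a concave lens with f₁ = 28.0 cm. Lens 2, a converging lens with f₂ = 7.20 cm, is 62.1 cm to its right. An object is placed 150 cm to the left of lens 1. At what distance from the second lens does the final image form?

Lens 1 is diverging, so f₁ = −28.0 cm.
Lens 1: 1/d_i1 = 1/f₁ − 1/d_o1 = 1/(-28.0) − 1/(150) = -0.04238, so d_i1 = -23.60 cm.
The intermediate image is 23.60 cm to the left of lens 1 (virtual), which is 62.1 − (-23.60) = 85.70 cm to the left of lens 2, so d_o2 = +85.70 cm.
Lens 2: 1/d_i2 = 1/f₂ − 1/d_o2 = 1/(7.20) − 1/(85.70) = 0.1272, so d_i2 = 7.86 cm.
The final image is real, 7.86 cm to the right of lens 2 (overall magnification ≈ -0.014).

7.86 cm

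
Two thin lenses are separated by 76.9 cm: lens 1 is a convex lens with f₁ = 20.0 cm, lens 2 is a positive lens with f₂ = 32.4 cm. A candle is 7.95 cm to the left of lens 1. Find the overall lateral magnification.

m = -0.932

Lens 1: 1/d_i1 = 1/(20.0) − 1/(7.95) = -0.07579, so d_i1 = -13.20 cm; m₁ = −d_i1/d_o1 = +1.660.
d_o2 = 76.9 − (-13.20) = 90.10 cm.
Lens 2: 1/d_i2 = 1/(32.4) − 1/(90.10) = 0.01977, so d_i2 = 50.59 cm; m₂ = −d_i2/d_o2 = -0.5615.
m = m₁·m₂ = (+1.660)(-0.5615) = -0.932.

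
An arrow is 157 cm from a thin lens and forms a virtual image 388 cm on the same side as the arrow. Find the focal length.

f = 264 cm (converging)

Virtual image ⇒ d_i = −388 cm.
1/f = 1/d_o + 1/d_i = 1/(157) + 1/(-388) = 0.003792, so f = 264 cm.
Since f is positive, the thin lens is converging.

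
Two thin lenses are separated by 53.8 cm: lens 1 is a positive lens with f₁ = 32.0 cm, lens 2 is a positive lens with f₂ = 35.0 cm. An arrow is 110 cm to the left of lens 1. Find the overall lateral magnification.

m = -0.545

Lens 1: 1/d_i1 = 1/(32.0) − 1/(110) = 0.02216, so d_i1 = 45.13 cm; m₁ = −d_i1/d_o1 = -0.4103.
d_o2 = 53.8 − (45.13) = 8.670 cm.
Lens 2: 1/d_i2 = 1/(35.0) − 1/(8.670) = -0.08677, so d_i2 = -11.52 cm; m₂ = −d_i2/d_o2 = +1.329.
m = m₁·m₂ = (-0.4103)(+1.329) = -0.545.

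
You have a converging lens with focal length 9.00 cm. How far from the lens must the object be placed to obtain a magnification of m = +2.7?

5.67 cm

m = −d_i/d_o ⇒ d_i = −m·d_o.
1/f = 1/d_o + 1/d_i = 1/d_o − 1/(m·d_o) = (1 − 1/m)/d_o, so d_o = f(1 − 1/m) = (9.000)(1 − 1/(+2.7)) = 5.67 cm.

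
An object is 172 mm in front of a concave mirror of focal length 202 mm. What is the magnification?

m = +6.73

1/d_i = 1/f − 1/d_o = 1/(202.0) − 1/(172) = -0.0008635, so d_i = -1158 mm.
m = −d_i/d_o = −(-1158)/(172) = +6.73.
The image is virtual, upright and enlarged, behind the mirror.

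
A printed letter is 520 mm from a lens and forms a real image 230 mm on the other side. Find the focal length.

Real image ⇒ d_i = +230 mm.
1/f = 1/d_o + 1/d_i = 1/(520) + 1/(230) = 0.006271, so f = 159 mm.
Since f is positive, the lens is converging.

f = 159 mm (converging)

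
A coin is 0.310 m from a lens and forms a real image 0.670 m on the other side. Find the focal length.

f = 0.212 m (converging)

Real image ⇒ d_i = +0.670 m.
1/f = 1/d_o + 1/d_i = 1/(0.310) + 1/(0.670) = 4.718, so f = 0.212 m.
Since f is positive, the lens is converging.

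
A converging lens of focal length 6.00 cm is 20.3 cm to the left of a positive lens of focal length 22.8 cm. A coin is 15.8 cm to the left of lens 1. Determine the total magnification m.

m = -1.15

Lens 1: 1/d_i1 = 1/(6.00) − 1/(15.8) = 0.1034, so d_i1 = 9.673 cm; m₁ = −d_i1/d_o1 = -0.6122.
d_o2 = 20.3 − (9.673) = 10.63 cm.
Lens 2: 1/d_i2 = 1/(22.8) − 1/(10.63) = -0.05021, so d_i2 = -19.91 cm; m₂ = −d_i2/d_o2 = +1.873.
m = m₁·m₂ = (-0.6122)(+1.873) = -1.15.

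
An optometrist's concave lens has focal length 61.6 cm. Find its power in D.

For a concave lens, f = −61.6 cm.
f = -61.6 cm = -0.616 m.
P = 1/f = 1/(-0.616 m) = -1.62 D.

P = -1.62 D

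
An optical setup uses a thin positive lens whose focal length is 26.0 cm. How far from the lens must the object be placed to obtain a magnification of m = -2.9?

m = −d_i/d_o ⇒ d_i = −m·d_o.
1/f = 1/d_o + 1/d_i = 1/d_o − 1/(m·d_o) = (1 − 1/m)/d_o, so d_o = f(1 − 1/m) = (26.00)(1 − 1/(-2.9)) = 35.0 cm.

35.0 cm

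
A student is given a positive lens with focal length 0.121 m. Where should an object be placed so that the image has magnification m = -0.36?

m = −d_i/d_o ⇒ d_i = −m·d_o.
1/f = 1/d_o + 1/d_i = 1/d_o − 1/(m·d_o) = (1 − 1/m)/d_o, so d_o = f(1 − 1/m) = (0.1210)(1 − 1/(-0.36)) = 0.457 m.

0.457 m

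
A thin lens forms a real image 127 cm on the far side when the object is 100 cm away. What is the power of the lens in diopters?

P = +1.79 D

d_i = +127 cm.
1/f = 1/d_o + 1/d_i = 1/(100) + 1/(127) = 0.01787 cm⁻¹.
f = 55.95 cm = 0.5595 m, so P = 1/f = +1.79 D.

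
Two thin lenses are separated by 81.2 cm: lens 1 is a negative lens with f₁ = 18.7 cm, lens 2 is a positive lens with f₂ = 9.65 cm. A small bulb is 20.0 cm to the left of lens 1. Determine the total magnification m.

f₁ = −18.7 cm (diverging).
Lens 1: 1/d_i1 = 1/(-18.7) − 1/(20.0) = -0.1035, so d_i1 = -9.664 cm; m₁ = −d_i1/d_o1 = +0.4832.
d_o2 = 81.2 − (-9.664) = 90.86 cm.
Lens 2: 1/d_i2 = 1/(9.65) − 1/(90.86) = 0.09262, so d_i2 = 10.80 cm; m₂ = −d_i2/d_o2 = -0.1188.
m = m₁·m₂ = (+0.4832)(-0.1188) = -0.0574.

m = -0.0574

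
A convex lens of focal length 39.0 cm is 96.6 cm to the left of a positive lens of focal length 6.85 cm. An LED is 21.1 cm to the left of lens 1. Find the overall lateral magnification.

m = -0.110

Lens 1: 1/d_i1 = 1/(39.0) − 1/(21.1) = -0.02175, so d_i1 = -45.97 cm; m₁ = −d_i1/d_o1 = +2.179.
d_o2 = 96.6 − (-45.97) = 142.6 cm.
Lens 2: 1/d_i2 = 1/(6.85) − 1/(142.6) = 0.1390, so d_i2 = 7.196 cm; m₂ = −d_i2/d_o2 = -0.05046.
m = m₁·m₂ = (+2.179)(-0.05046) = -0.110.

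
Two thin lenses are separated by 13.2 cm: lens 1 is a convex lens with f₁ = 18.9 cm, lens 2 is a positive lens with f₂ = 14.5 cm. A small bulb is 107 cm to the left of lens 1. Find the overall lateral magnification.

m = -0.128

Lens 1: 1/d_i1 = 1/(18.9) − 1/(107) = 0.04356, so d_i1 = 22.95 cm; m₁ = −d_i1/d_o1 = -0.2145.
d_o2 = 13.2 − (22.95) = -9.750 cm (virtual object).
Lens 2: 1/d_i2 = 1/(14.5) − 1/(-9.750) = 0.1715, so d_i2 = 5.830 cm; m₂ = −d_i2/d_o2 = +0.5979.
m = m₁·m₂ = (-0.2145)(+0.5979) = -0.128.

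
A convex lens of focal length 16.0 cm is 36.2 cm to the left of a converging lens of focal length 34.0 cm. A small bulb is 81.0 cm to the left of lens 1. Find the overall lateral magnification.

Lens 1: 1/d_i1 = 1/(16.0) − 1/(81.0) = 0.05015, so d_i1 = 19.94 cm; m₁ = −d_i1/d_o1 = -0.2462.
d_o2 = 36.2 − (19.94) = 16.26 cm.
Lens 2: 1/d_i2 = 1/(34.0) − 1/(16.26) = -0.03209, so d_i2 = -31.16 cm; m₂ = −d_i2/d_o2 = +1.917.
m = m₁·m₂ = (-0.2462)(+1.917) = -0.472.

m = -0.472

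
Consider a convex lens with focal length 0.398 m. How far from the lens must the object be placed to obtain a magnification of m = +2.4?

m = −d_i/d_o ⇒ d_i = −m·d_o.
1/f = 1/d_o + 1/d_i = 1/d_o − 1/(m·d_o) = (1 − 1/m)/d_o, so d_o = f(1 − 1/m) = (0.3980)(1 − 1/(+2.4)) = 0.232 m.

0.232 m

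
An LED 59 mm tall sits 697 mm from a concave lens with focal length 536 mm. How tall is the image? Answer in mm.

For a concave lens, f = -536 mm.
1/d_i = 1/f − 1/d_o = 1/(-536.0) − 1/(697) = -0.003300, so d_i = -303.0 mm.
m = −d_i/d_o = +0.4347.
|h_i| = |m|·h_o = 0.4347 × 59 = 25.6 mm. The image is virtual, upright and reduced, on the same side as the object.

25.6 mm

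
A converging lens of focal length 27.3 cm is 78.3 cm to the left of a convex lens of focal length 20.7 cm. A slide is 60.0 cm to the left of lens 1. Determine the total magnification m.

Lens 1: 1/d_i1 = 1/(27.3) − 1/(60.0) = 0.01996, so d_i1 = 50.09 cm; m₁ = −d_i1/d_o1 = -0.8348.
d_o2 = 78.3 − (50.09) = 28.21 cm.
Lens 2: 1/d_i2 = 1/(20.7) − 1/(28.21) = 0.01286, so d_i2 = 77.76 cm; m₂ = −d_i2/d_o2 = -2.756.
m = m₁·m₂ = (-0.8348)(-2.756) = +2.30.

m = +2.30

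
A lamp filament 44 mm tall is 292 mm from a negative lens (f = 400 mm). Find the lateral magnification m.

m = +0.578

For a negative lens, f = -400 mm.
1/d_i = 1/f − 1/d_o = 1/(-400.0) − 1/(292) = -0.005925, so d_i = -168.8 mm.
m = −d_i/d_o = −(-168.8)/(292) = +0.578.
The image is virtual, upright and reduced, on the same side as the object.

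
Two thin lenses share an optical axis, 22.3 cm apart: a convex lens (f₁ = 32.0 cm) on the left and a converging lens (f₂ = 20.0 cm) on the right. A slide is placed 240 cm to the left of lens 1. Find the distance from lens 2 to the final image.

8.45 cm

Lens 1: 1/d_i1 = 1/f₁ − 1/d_o1 = 1/(32.0) − 1/(240) = 0.02708, so d_i1 = 36.92 cm.
The intermediate image is 36.92 cm to the right of lens 1, which lies 14.62 cm to the right of lens 2 — a virtual object — so d_o2 = −14.62 cm.
Lens 2: 1/d_i2 = 1/f₂ − 1/d_o2 = 1/(20.0) − 1/(-14.62) = 0.1184, so d_i2 = 8.45 cm.
The final image is real, 8.45 cm to the right of lens 2 (overall magnification ≈ -0.089).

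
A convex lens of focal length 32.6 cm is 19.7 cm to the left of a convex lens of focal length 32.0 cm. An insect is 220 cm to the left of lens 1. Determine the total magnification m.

m = -0.110

Lens 1: 1/d_i1 = 1/(32.6) − 1/(220) = 0.02613, so d_i1 = 38.27 cm; m₁ = −d_i1/d_o1 = -0.1740.
d_o2 = 19.7 − (38.27) = -18.57 cm (virtual object).
Lens 2: 1/d_i2 = 1/(32.0) − 1/(-18.57) = 0.08510, so d_i2 = 11.75 cm; m₂ = −d_i2/d_o2 = +0.6328.
m = m₁·m₂ = (-0.1740)(+0.6328) = -0.110.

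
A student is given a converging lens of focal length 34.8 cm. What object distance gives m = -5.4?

41.2 cm

m = −d_i/d_o ⇒ d_i = −m·d_o.
1/f = 1/d_o + 1/d_i = 1/d_o − 1/(m·d_o) = (1 − 1/m)/d_o, so d_o = f(1 − 1/m) = (34.80)(1 − 1/(-5.4)) = 41.2 cm.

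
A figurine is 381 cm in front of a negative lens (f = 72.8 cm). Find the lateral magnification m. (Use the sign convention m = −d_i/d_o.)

For a negative lens, f = -72.8 cm.
1/d_i = 1/f − 1/d_o = 1/(-72.80) − 1/(381) = -0.01636, so d_i = -61.12 cm.
m = −d_i/d_o = −(-61.12)/(381) = +0.160.
The image is virtual, upright and reduced, on the same side as the object.

m = +0.160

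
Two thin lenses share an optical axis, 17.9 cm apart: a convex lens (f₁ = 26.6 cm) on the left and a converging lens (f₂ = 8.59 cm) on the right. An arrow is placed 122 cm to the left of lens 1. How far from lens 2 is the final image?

Lens 1: 1/d_i1 = 1/f₁ − 1/d_o1 = 1/(26.6) − 1/(122) = 0.02940, so d_i1 = 34.02 cm.
The intermediate image is 34.02 cm to the right of lens 1, which lies 16.12 cm to the right of lens 2 — a virtual object — so d_o2 = −16.12 cm.
Lens 2: 1/d_i2 = 1/f₂ − 1/d_o2 = 1/(8.59) − 1/(-16.12) = 0.1784, so d_i2 = 5.60 cm.
The final image is real, 5.60 cm to the right of lens 2 (overall magnification ≈ -0.097).

5.60 cm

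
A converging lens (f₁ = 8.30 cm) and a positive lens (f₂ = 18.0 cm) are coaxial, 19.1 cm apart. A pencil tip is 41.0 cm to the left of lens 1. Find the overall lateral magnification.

m = -0.491

Lens 1: 1/d_i1 = 1/(8.30) − 1/(41.0) = 0.09609, so d_i1 = 10.41 cm; m₁ = −d_i1/d_o1 = -0.2539.
d_o2 = 19.1 − (10.41) = 8.690 cm.
Lens 2: 1/d_i2 = 1/(18.0) − 1/(8.690) = -0.05952, so d_i2 = -16.80 cm; m₂ = −d_i2/d_o2 = +1.933.
m = m₁·m₂ = (-0.2539)(+1.933) = -0.491.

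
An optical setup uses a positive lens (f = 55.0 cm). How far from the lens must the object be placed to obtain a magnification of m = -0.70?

m = −d_i/d_o ⇒ d_i = −m·d_o.
1/f = 1/d_o + 1/d_i = 1/d_o − 1/(m·d_o) = (1 − 1/m)/d_o, so d_o = f(1 − 1/m) = (55.00)(1 − 1/(-0.70)) = 134 cm.

134 cm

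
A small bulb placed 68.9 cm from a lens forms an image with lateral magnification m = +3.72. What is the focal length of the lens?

m = −d_i/d_o ⇒ d_i = −m·d_o = −(+3.72)·(68.9) = -256.3 cm.
1/f = 1/d_o + 1/d_i = 1/(68.9) + 1/(-256.3) = 0.01061, so f = 94.2 cm.
Since f is positive, the lens is converging.

f = 94.2 cm (converging)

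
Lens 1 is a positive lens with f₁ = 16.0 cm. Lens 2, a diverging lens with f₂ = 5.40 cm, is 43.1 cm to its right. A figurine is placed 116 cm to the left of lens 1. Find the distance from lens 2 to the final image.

Lens 1: 1/d_i1 = 1/f₁ − 1/d_o1 = 1/(16.0) − 1/(116) = 0.05388, so d_i1 = 18.56 cm.
The intermediate image is 18.56 cm to the right of lens 1, which is 43.1 − (18.56) = 24.54 cm to the left of lens 2, so d_o2 = +24.54 cm.
Lens 2 is diverging, so f₂ = −5.40 cm.
Lens 2: 1/d_i2 = 1/f₂ − 1/d_o2 = 1/(-5.40) − 1/(24.54) = -0.2259, so d_i2 = -4.43 cm.
The final image is virtual, 4.43 cm to the left of lens 2 (overall magnification ≈ -0.029).

4.43 cm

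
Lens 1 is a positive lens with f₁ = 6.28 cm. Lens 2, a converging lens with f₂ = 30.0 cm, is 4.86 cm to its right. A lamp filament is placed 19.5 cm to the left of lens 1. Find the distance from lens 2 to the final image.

Lens 1: 1/d_i1 = 1/f₁ − 1/d_o1 = 1/(6.28) − 1/(19.5) = 0.1080, so d_i1 = 9.263 cm.
The intermediate image is 9.263 cm to the right of lens 1, which lies 4.403 cm to the right of lens 2 — a virtual object — so d_o2 = −4.403 cm.
Lens 2: 1/d_i2 = 1/f₂ − 1/d_o2 = 1/(30.0) − 1/(-4.403) = 0.2605, so d_i2 = 3.84 cm.
The final image is real, 3.84 cm to the right of lens 2 (overall magnification ≈ -0.41).

3.84 cm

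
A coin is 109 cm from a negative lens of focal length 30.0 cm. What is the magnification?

For a negative lens, f = -30.0 cm.
1/d_i = 1/f − 1/d_o = 1/(-30.00) − 1/(109) = -0.04251, so d_i = -23.53 cm.
m = −d_i/d_o = −(-23.53)/(109) = +0.216.
The image is virtual, upright and reduced, on the same side as the object.

m = +0.216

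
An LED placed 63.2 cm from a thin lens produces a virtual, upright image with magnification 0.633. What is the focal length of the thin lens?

f = -109 cm (diverging)

m = −d_i/d_o ⇒ d_i = −m·d_o = −(+0.633)·(63.2) = -40.01 cm.
1/f = 1/d_o + 1/d_i = 1/(63.2) + 1/(-40.01) = -0.009171, so f = -109 cm.
Since f is negative, the thin lens is diverging.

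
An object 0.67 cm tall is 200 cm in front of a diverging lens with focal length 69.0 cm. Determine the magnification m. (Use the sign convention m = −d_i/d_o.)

For a diverging lens, f = -69.0 cm.
1/d_i = 1/f − 1/d_o = 1/(-69.00) − 1/(200) = -0.01949, so d_i = -51.30 cm.
m = −d_i/d_o = −(-51.30)/(200) = +0.257.
The image is virtual, upright and reduced, on the same side as the object.

m = +0.257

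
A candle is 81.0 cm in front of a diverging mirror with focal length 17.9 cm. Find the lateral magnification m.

m = +0.181

For a diverging mirror, f = -17.9 cm.
1/d_i = 1/f − 1/d_o = 1/(-17.90) − 1/(81.0) = -0.06821, so d_i = -14.66 cm.
m = −d_i/d_o = −(-14.66)/(81.0) = +0.181.
The image is virtual, upright and reduced, behind the mirror.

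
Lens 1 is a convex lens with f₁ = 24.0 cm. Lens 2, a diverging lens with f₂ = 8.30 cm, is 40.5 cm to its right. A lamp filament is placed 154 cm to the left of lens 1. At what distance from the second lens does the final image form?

4.92 cm

Lens 1: 1/d_i1 = 1/f₁ − 1/d_o1 = 1/(24.0) − 1/(154) = 0.03517, so d_i1 = 28.43 cm.
The intermediate image is 28.43 cm to the right of lens 1, which is 40.5 − (28.43) = 12.07 cm to the left of lens 2, so d_o2 = +12.07 cm.
Lens 2 is diverging, so f₂ = −8.30 cm.
Lens 2: 1/d_i2 = 1/f₂ − 1/d_o2 = 1/(-8.30) − 1/(12.07) = -0.2033, so d_i2 = -4.92 cm.
The final image is virtual, 4.92 cm to the left of lens 2 (overall magnification ≈ -0.075).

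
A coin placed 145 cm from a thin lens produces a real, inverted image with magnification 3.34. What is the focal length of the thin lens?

m = −d_i/d_o ⇒ d_i = −m·d_o = −(-3.34)·(145) = 484.3 cm.
1/f = 1/d_o + 1/d_i = 1/(145) + 1/(484.3) = 0.008961, so f = 112 cm.
Since f is positive, the thin lens is converging.

f = 112 cm (converging)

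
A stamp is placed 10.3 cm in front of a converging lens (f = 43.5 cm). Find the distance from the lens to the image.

13.5 cm

Thin-lens equation: 1/d_i = 1/f − 1/d_o = 1/(43.50) − 1/(10.3) = 0.02299 − 0.09709 = -0.07410, so d_i = -13.5 cm.
The image is virtual, upright and enlarged, on the same side as the object.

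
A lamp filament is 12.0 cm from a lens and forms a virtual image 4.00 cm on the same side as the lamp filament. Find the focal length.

Virtual image ⇒ d_i = −4.00 cm.
1/f = 1/d_o + 1/d_i = 1/(12.0) + 1/(-4.00) = -0.1667, so f = -6.00 cm.
Since f is negative, the lens is diverging.

f = -6.00 cm (diverging)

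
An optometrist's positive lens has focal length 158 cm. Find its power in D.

P = +0.633 D

f = 158 cm = 1.58 m.
P = 1/f = 1/(1.58 m) = +0.633 D.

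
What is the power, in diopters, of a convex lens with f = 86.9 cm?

P = +1.15 D

f = 86.9 cm = 0.869 m.
P = 1/f = 1/(0.869 m) = +1.15 D.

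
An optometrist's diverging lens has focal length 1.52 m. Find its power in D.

For a diverging lens, f = −1.52 m.
P = 1/f = 1/(-1.52 m) = -0.658 D.

P = -0.658 D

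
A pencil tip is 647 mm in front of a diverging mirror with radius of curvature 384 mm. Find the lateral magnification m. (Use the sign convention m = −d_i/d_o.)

m = +0.229

f = R/2 = 384/2 = 192.0 mm; for a diverging mirror, f = -192.0 mm.
1/d_i = 1/f − 1/d_o = 1/(-192.0) − 1/(647) = -0.006754, so d_i = -148.1 mm.
m = −d_i/d_o = −(-148.1)/(647) = +0.229.
The image is virtual, upright and reduced, behind the mirror.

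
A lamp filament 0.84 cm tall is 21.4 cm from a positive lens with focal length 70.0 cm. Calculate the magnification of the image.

m = +1.44

1/d_i = 1/f − 1/d_o = 1/(70.00) − 1/(21.4) = -0.03244, so d_i = -30.82 cm.
m = −d_i/d_o = −(-30.82)/(21.4) = +1.44.
The image is virtual, upright and enlarged, on the same side as the object.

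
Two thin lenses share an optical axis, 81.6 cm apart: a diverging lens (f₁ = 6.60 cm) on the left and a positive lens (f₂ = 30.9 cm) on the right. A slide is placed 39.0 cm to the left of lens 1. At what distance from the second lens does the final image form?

Lens 1 is diverging, so f₁ = −6.60 cm.
Lens 1: 1/d_i1 = 1/f₁ − 1/d_o1 = 1/(-6.60) − 1/(39.0) = -0.1772, so d_i1 = -5.645 cm.
The intermediate image is 5.645 cm to the left of lens 1 (virtual), which is 81.6 − (-5.645) = 87.24 cm to the left of lens 2, so d_o2 = +87.24 cm.
Lens 2: 1/d_i2 = 1/f₂ − 1/d_o2 = 1/(30.9) − 1/(87.24) = 0.02090, so d_i2 = 47.8 cm.
The final image is real, 47.8 cm to the right of lens 2 (overall magnification ≈ -0.079).

47.8 cm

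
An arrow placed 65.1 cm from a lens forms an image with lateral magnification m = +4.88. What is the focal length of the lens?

f = 81.9 cm (converging)

m = −d_i/d_o ⇒ d_i = −m·d_o = −(+4.88)·(65.1) = -317.7 cm.
1/f = 1/d_o + 1/d_i = 1/(65.1) + 1/(-317.7) = 0.01221, so f = 81.9 cm.
Since f is positive, the lens is converging.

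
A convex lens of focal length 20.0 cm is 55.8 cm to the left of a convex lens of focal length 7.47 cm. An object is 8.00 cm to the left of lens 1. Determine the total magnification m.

m = -0.202

Lens 1: 1/d_i1 = 1/(20.0) − 1/(8.00) = -0.07500, so d_i1 = -13.33 cm; m₁ = −d_i1/d_o1 = +1.666.
d_o2 = 55.8 − (-13.33) = 69.13 cm.
Lens 2: 1/d_i2 = 1/(7.47) − 1/(69.13) = 0.1194, so d_i2 = 8.375 cm; m₂ = −d_i2/d_o2 = -0.1211.
m = m₁·m₂ = (+1.666)(-0.1211) = -0.202.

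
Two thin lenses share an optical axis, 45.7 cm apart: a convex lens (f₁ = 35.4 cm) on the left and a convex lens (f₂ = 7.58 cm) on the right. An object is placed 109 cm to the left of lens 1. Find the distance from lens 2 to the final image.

Lens 1: 1/d_i1 = 1/f₁ − 1/d_o1 = 1/(35.4) − 1/(109) = 0.01907, so d_i1 = 52.43 cm.
The intermediate image is 52.43 cm to the right of lens 1, which lies 6.730 cm to the right of lens 2 — a virtual object — so d_o2 = −6.730 cm.
Lens 2: 1/d_i2 = 1/f₂ − 1/d_o2 = 1/(7.58) − 1/(-6.730) = 0.2805, so d_i2 = 3.56 cm.
The final image is real, 3.56 cm to the right of lens 2 (overall magnification ≈ -0.25).

3.56 cm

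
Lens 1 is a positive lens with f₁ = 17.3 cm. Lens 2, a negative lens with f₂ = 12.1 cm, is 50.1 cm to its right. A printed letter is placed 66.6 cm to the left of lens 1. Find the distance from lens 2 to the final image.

Lens 1: 1/d_i1 = 1/f₁ − 1/d_o1 = 1/(17.3) − 1/(66.6) = 0.04279, so d_i1 = 23.37 cm.
The intermediate image is 23.37 cm to the right of lens 1, which is 50.1 − (23.37) = 26.73 cm to the left of lens 2, so d_o2 = +26.73 cm.
Lens 2 is diverging, so f₂ = −12.1 cm.
Lens 2: 1/d_i2 = 1/f₂ − 1/d_o2 = 1/(-12.1) − 1/(26.73) = -0.1201, so d_i2 = -8.33 cm.
The final image is virtual, 8.33 cm to the left of lens 2 (overall magnification ≈ -0.11).

8.33 cm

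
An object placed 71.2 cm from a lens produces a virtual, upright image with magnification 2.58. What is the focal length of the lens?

f = 116 cm (converging)

m = −d_i/d_o ⇒ d_i = −m·d_o = −(+2.58)·(71.2) = -183.7 cm.
1/f = 1/d_o + 1/d_i = 1/(71.2) + 1/(-183.7) = 0.008601, so f = 116 cm.
Since f is positive, the lens is converging.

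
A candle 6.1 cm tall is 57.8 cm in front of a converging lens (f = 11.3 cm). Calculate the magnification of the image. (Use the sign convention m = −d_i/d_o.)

m = -0.243

1/d_i = 1/f − 1/d_o = 1/(11.30) − 1/(57.8) = 0.07119, so d_i = 14.05 cm.
m = −d_i/d_o = −(14.05)/(57.8) = -0.243.
The image is real, inverted and reduced, on the far side of the lens.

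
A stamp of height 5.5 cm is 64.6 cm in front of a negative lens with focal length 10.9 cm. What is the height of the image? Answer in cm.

0.794 cm

For a negative lens, f = -10.9 cm.
1/d_i = 1/f − 1/d_o = 1/(-10.90) − 1/(64.6) = -0.1072, so d_i = -9.326 cm.
m = −d_i/d_o = +0.1444.
|h_i| = |m|·h_o = 0.1444 × 5.5 = 0.794 cm. The image is virtual, upright and reduced, on the same side as the object.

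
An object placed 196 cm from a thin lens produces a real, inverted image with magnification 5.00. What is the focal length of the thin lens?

m = −d_i/d_o ⇒ d_i = −m·d_o = −(-5.00)·(196) = 980.0 cm.
1/f = 1/d_o + 1/d_i = 1/(196) + 1/(980.0) = 0.006122, so f = 163 cm.
Since f is positive, the thin lens is converging.

f = 163 cm (converging)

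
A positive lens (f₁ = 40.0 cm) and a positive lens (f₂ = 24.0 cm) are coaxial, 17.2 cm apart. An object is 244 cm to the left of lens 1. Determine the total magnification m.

Lens 1: 1/d_i1 = 1/(40.0) − 1/(244) = 0.02090, so d_i1 = 47.84 cm; m₁ = −d_i1/d_o1 = -0.1961.
d_o2 = 17.2 − (47.84) = -30.64 cm (virtual object).
Lens 2: 1/d_i2 = 1/(24.0) − 1/(-30.64) = 0.07430, so d_i2 = 13.46 cm; m₂ = −d_i2/d_o2 = +0.4392.
m = m₁·m₂ = (-0.1961)(+0.4392) = -0.0861.

m = -0.0861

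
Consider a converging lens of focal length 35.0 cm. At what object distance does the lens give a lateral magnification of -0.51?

104 cm

m = −d_i/d_o ⇒ d_i = −m·d_o.
1/f = 1/d_o + 1/d_i = 1/d_o − 1/(m·d_o) = (1 − 1/m)/d_o, so d_o = f(1 − 1/m) = (35.00)(1 − 1/(-0.51)) = 104 cm.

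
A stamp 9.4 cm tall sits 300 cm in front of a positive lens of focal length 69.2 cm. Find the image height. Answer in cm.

1/d_i = 1/f − 1/d_o = 1/(69.20) − 1/(300) = 0.01112, so d_i = 89.95 cm.
m = −d_i/d_o = -0.2998.
|h_i| = |m|·h_o = 0.2998 × 9.4 = 2.82 cm. The image is real, inverted and reduced, on the far side of the lens.

2.82 cm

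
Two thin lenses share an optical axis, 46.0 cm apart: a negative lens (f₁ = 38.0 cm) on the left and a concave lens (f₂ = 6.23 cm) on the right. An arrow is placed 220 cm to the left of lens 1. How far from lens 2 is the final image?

Lens 1 is diverging, so f₁ = −38.0 cm.
Lens 1: 1/d_i1 = 1/f₁ − 1/d_o1 = 1/(-38.0) − 1/(220) = -0.03086, so d_i1 = -32.40 cm.
The intermediate image is 32.40 cm to the left of lens 1 (virtual), which is 46.0 − (-32.40) = 78.40 cm to the left of lens 2, so d_o2 = +78.40 cm.
Lens 2 is diverging, so f₂ = −6.23 cm.
Lens 2: 1/d_i2 = 1/f₂ − 1/d_o2 = 1/(-6.23) − 1/(78.40) = -0.1733, so d_i2 = -5.77 cm.
The final image is virtual, 5.77 cm to the left of lens 2 (overall magnification ≈ 0.011).

5.77 cm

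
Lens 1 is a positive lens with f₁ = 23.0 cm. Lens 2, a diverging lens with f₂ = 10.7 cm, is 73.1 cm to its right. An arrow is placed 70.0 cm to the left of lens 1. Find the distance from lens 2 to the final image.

Lens 1: 1/d_i1 = 1/f₁ − 1/d_o1 = 1/(23.0) − 1/(70.0) = 0.02919, so d_i1 = 34.26 cm.
The intermediate image is 34.26 cm to the right of lens 1, which is 73.1 − (34.26) = 38.84 cm to the left of lens 2, so d_o2 = +38.84 cm.
Lens 2 is diverging, so f₂ = −10.7 cm.
Lens 2: 1/d_i2 = 1/f₂ − 1/d_o2 = 1/(-10.7) − 1/(38.84) = -0.1192, so d_i2 = -8.39 cm.
The final image is virtual, 8.39 cm to the left of lens 2 (overall magnification ≈ -0.11).

8.39 cm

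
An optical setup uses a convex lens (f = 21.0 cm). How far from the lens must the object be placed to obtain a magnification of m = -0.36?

79.3 cm

m = −d_i/d_o ⇒ d_i = −m·d_o.
1/f = 1/d_o + 1/d_i = 1/d_o − 1/(m·d_o) = (1 − 1/m)/d_o, so d_o = f(1 − 1/m) = (21.00)(1 − 1/(-0.36)) = 79.3 cm.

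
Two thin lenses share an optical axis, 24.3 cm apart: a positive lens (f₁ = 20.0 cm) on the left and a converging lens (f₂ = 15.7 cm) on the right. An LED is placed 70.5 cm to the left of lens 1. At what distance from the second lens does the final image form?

2.94 cm

Lens 1: 1/d_i1 = 1/f₁ − 1/d_o1 = 1/(20.0) − 1/(70.5) = 0.03582, so d_i1 = 27.92 cm.
The intermediate image is 27.92 cm to the right of lens 1, which lies 3.620 cm to the right of lens 2 — a virtual object — so d_o2 = −3.620 cm.
Lens 2: 1/d_i2 = 1/f₂ − 1/d_o2 = 1/(15.7) − 1/(-3.620) = 0.3399, so d_i2 = 2.94 cm.
The final image is real, 2.94 cm to the right of lens 2 (overall magnification ≈ -0.32).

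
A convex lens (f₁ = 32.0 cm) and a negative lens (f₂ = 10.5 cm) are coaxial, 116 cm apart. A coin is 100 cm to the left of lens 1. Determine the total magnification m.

Lens 1: 1/d_i1 = 1/(32.0) − 1/(100) = 0.02125, so d_i1 = 47.06 cm; m₁ = −d_i1/d_o1 = -0.4706.
d_o2 = 116 − (47.06) = 68.94 cm.
f₂ = −10.5 cm (diverging).
Lens 2: 1/d_i2 = 1/(-10.5) − 1/(68.94) = -0.1097, so d_i2 = -9.112 cm; m₂ = −d_i2/d_o2 = +0.1322.
m = m₁·m₂ = (-0.4706)(+0.1322) = -0.0622.

m = -0.0622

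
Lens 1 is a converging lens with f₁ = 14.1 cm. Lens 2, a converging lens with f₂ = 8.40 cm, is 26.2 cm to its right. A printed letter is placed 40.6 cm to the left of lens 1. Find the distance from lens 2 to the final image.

Lens 1: 1/d_i1 = 1/f₁ − 1/d_o1 = 1/(14.1) − 1/(40.6) = 0.04629, so d_i1 = 21.60 cm.
The intermediate image is 21.60 cm to the right of lens 1, which is 26.2 − (21.60) = 4.600 cm to the left of lens 2, so d_o2 = +4.600 cm.
Lens 2: 1/d_i2 = 1/f₂ − 1/d_o2 = 1/(8.40) − 1/(4.600) = -0.09834, so d_i2 = -10.2 cm.
The final image is virtual, 10.2 cm to the left of lens 2 (overall magnification ≈ -1.2).

10.2 cm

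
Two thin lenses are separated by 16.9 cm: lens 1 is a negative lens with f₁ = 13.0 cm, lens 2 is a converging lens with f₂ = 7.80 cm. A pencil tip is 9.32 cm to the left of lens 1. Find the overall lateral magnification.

f₁ = −13.0 cm (diverging).
Lens 1: 1/d_i1 = 1/(-13.0) − 1/(9.32) = -0.1842, so d_i1 = -5.428 cm; m₁ = −d_i1/d_o1 = +0.5824.
d_o2 = 16.9 − (-5.428) = 22.33 cm.
Lens 2: 1/d_i2 = 1/(7.80) − 1/(22.33) = 0.08342, so d_i2 = 11.99 cm; m₂ = −d_i2/d_o2 = -0.5368.
m = m₁·m₂ = (+0.5824)(-0.5368) = -0.313.

m = -0.313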